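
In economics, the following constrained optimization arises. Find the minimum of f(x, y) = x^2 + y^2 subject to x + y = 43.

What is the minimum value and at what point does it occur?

Substitute y = 43 - x into f(x,y) = x^2 + y^2:
g(x) = x^2 + (43 - x)^2 = 2x^2 - 86x + 1849
g'(x) = 4x - 86 = 0  =>  x = 43/2
y = 43 - 43/2 = 43/2
Minimum value = (43/2)^2 + (43/2)^2 = 1849/2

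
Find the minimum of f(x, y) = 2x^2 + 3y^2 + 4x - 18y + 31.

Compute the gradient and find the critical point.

f(x,y) = 2x^2 + 3y^2 + 4x - 18y + 31
df/dx = 4x + (4) = 0  =>  x = -1
df/dy = 6y + (-18) = 0  =>  y = 3
f(-1, 3) = 2*(-1)^2 + 3*(3)^2 + 4*(-1) + -18*(3) + 31 = 2
Hessian is diagonal with entries 4, 6 > 0, so this is a minimum.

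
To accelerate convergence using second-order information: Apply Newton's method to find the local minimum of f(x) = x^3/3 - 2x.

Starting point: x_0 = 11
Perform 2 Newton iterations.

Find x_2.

f(x) = x^3/3 - 2x
f'(x) = x^2 - 2, f''(x) = 2x
Newton update: x_{n+1} = x_n - (x_n^2 - 2)/(2*x_n)
Step 1: x_0 = 11, f'=119, f''=22, x_1 = 123/22
Step 2: x_1 = 123/22, f'=14161/484, f''=123/11, x_2 = 16097/5412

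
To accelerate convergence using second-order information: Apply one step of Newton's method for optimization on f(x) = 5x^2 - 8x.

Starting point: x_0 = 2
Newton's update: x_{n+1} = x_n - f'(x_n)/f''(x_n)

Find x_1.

f(x) = 5x^2 - 8x
f'(x) = 10x + (-8), f''(x) = 10
Newton step: x_1 = x_0 - f'(x_0)/f''(x_0)
f'(2) = 12
x_1 = 2 - 12/10 = 4/5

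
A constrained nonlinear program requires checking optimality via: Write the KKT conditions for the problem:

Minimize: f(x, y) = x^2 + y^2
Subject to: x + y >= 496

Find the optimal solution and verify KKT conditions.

KKT conditions for min x^2 + y^2 s.t. x + y >= 496:
Stationarity: 2x = mu, 2y = mu
So x = y = mu/2.
Complementary slackness: mu*(x + y - 496) = 0
Primal feasibility: x + y >= 496; dual feasibility: mu >= 0
If mu = 0 then x = y = 0, but 0 + 0 < 496 is infeasible, so the constraint is active.
Constraint active: x + y = 2*(mu/2) = 496 => mu = 496
x = y = 248, f = 123008
Verify: stationarity 2*248 = 496 = mu; primal 248 + 248 = 496 >= 496; dual mu = 496 >= 0; complementary slackness 496*(496 - 496) = 0. All KKT conditions hold.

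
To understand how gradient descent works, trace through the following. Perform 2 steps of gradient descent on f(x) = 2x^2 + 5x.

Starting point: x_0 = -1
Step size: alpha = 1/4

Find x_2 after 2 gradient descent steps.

f(x) = 2x^2 + 5x, f'(x) = 4x + (5)
Step 1: f'(-1) = 1, x_1 = -1 - 1/4 * 1 = -5/4
Step 2: f'(-5/4) = 0, x_2 = -5/4 - 1/4 * 0 = -5/4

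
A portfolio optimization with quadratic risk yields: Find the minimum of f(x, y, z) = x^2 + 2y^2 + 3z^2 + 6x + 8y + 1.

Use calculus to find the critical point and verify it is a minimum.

f(x,y,z) = x^2 + 2y^2 + 3z^2 + 6x + 8y + 1
df/dx = 2x + (6) = 0 => x = -3
df/dy = 4y + (8) = 0 => y = -2
df/dz = 6z + (0) = 0 => z = 0
f(-3,-2,0) = 1*(-3)^2 + 2*(-2)^2 + 3*(0)^2 + 6*(-3) + 8*(-2) + 1 = -16
Hessian is diagonal with entries 2, 4, 6 > 0, confirmed minimum.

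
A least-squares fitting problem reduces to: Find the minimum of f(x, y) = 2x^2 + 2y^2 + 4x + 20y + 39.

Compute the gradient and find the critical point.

f(x,y) = 2x^2 + 2y^2 + 4x + 20y + 39
df/dx = 4x + (4) = 0  =>  x = -1
df/dy = 4y + (20) = 0  =>  y = -5
f(-1, -5) = 2*(-1)^2 + 2*(-5)^2 + 4*(-1) + 20*(-5) + 39 = -13
Hessian is diagonal with entries 4, 4 > 0, so this is a minimum.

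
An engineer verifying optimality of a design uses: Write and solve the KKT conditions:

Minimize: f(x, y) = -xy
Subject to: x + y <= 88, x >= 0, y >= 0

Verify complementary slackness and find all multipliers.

Problem: min -xy s.t. x + y <= 88 (multiplier lambda), x >= 0 (mu_x), y >= 0 (mu_y)
KKT stationarity: -y + lambda - mu_x = 0, -x + lambda - mu_y = 0, with lambda, mu_x, mu_y >= 0
Complementary slackness: lambda*(x + y - 88) = 0, mu_x*x = 0, mu_y*y = 0
If lambda = 0: y = -mu_x <= 0 and x = -mu_y <= 0 force x = y = 0 with f = 0; but x = y = 44 is feasible with f = -1936 < 0, so this is not the minimum. Hence lambda > 0 and x + y = 88.
Try x > 0, y > 0 (so mu_x = mu_y = 0): y = lambda, x = lambda => x = y = lambda
x + y = 88 => 2*lambda = 88 => lambda = 44
x* = y* = 44 > 0, consistent with mu_x = mu_y = 0.
(Any feasible point with x = 0 or y = 0 has f = 0 > -1936, so the minimum is not on those boundaries.)
min(-xy) = -1936 (i.e. max xy = 1936)
Multipliers: lambda = 44, mu_x = 0, mu_y = 0
Complementary slackness: lambda*(x + y - 88) = 44*(44 + 44 - 88) = 0, mu_x*x = 0*44 = 0, mu_y*y = 0*44 = 0. Satisfied.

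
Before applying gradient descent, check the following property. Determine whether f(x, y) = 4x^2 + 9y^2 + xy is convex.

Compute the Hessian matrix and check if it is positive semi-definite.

f(x,y) = 4x^2 + 9y^2 + xy
Hessian H = [[8, 1], [1, 18]]
trace(H) = 26, det(H) = 143
Eigenvalues: (26 +/- sqrt(104)) / 2 = 18.1, 7.901
Since both eigenvalues > 0, f is convex.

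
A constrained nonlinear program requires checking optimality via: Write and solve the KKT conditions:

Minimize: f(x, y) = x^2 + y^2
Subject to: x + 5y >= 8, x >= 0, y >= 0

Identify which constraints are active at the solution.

KKT conditions for min x^2 + y^2 s.t. 1x + 5y >= 8, x >= 0, y >= 0:
Stationarity: 2x = mu*1 + mu_x, 2y = mu*5 + mu_y, with mu, mu_x, mu_y >= 0
Complementary slackness: mu*(x + 5y - 8) = 0, mu_x*x = 0, mu_y*y = 0
(0, 0) is infeasible (1*0 + 5*0 < 8), so if mu = 0 stationarity would force x = mu_x/2 >= 0, y = mu_y/2 >= 0 with mu_x*x = mu_y*y = 0, i.e. x = y = 0: contradiction. Hence mu > 0 and x + 5y = 8 is active.
Try x > 0, y > 0 (so mu_x = mu_y = 0): x = 1*mu/2, y = 5*mu/2
Substitute: 1*(1*mu/2) + 5*(5*mu/2) = 8
  mu*26/2 = 8 => mu = 8/13
x* = 4/13 > 0, y* = 20/13 > 0, consistent with mu_x = mu_y = 0.
f is convex and the constraints are linear, so this KKT point is the global minimum.
f* = 32/13
Active constraints: x + 5y >= 8 (holds with equality, mu = 8/13 > 0); x >= 0 and y >= 0 are inactive (mu_x = mu_y = 0).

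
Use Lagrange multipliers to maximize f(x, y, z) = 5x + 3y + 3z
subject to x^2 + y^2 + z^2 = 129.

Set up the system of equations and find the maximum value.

Lagrange conditions: 5 = 2*lambda*x, 3 = 2*lambda*y, 3 = 2*lambda*z
So x:5 = y:3 = z:3, i.e. x = 5t, y = 3t, z = 3t
Constraint: t^2*(5^2 + 3^2 + 3^2) = 129
  t^2 * 43 = 129  =>  t = sqrt(3)
Maximum = 5*5t + 3*3t + 3*3t = 43*sqrt(3) = sqrt(5547)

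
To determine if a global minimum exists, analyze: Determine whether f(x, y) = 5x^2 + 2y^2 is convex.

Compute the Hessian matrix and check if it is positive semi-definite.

f(x,y) = 5x^2 + 2y^2
Hessian H = [[10, 0], [0, 4]]
trace(H) = 14, det(H) = 40
Eigenvalues: (14 +/- sqrt(36)) / 2 = 10, 4
Since both eigenvalues > 0, f is convex.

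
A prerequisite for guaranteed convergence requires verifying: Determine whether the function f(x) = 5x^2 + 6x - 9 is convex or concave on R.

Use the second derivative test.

f(x) = 5x^2 + 6x - 9
f'(x) = 10x + 6
f''(x) = 10
Since f''(x) = 10 > 0 for all x, f is convex on R.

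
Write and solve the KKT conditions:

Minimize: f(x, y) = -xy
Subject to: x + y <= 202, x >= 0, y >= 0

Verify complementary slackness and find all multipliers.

Problem: min -xy s.t. x + y <= 202 (multiplier lambda), x >= 0 (mu_x), y >= 0 (mu_y)
KKT stationarity: -y + lambda - mu_x = 0, -x + lambda - mu_y = 0, with lambda, mu_x, mu_y >= 0
Complementary slackness: lambda*(x + y - 202) = 0, mu_x*x = 0, mu_y*y = 0
If lambda = 0: y = -mu_x <= 0 and x = -mu_y <= 0 force x = y = 0 with f = 0; but x = y = 101 is feasible with f = -10201 < 0, so this is not the minimum. Hence lambda > 0 and x + y = 202.
Try x > 0, y > 0 (so mu_x = mu_y = 0): y = lambda, x = lambda => x = y = lambda
x + y = 202 => 2*lambda = 202 => lambda = 101
x* = y* = 101 > 0, consistent with mu_x = mu_y = 0.
(Any feasible point with x = 0 or y = 0 has f = 0 > -10201, so the minimum is not on those boundaries.)
min(-xy) = -10201 (i.e. max xy = 10201)
Multipliers: lambda = 101, mu_x = 0, mu_y = 0
Complementary slackness: lambda*(x + y - 202) = 101*(101 + 101 - 202) = 0, mu_x*x = 0*101 = 0, mu_y*y = 0*101 = 0. Satisfied.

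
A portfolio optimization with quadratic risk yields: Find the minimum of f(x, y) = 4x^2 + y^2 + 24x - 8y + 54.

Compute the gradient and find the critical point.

f(x,y) = 4x^2 + y^2 + 24x - 8y + 54
df/dx = 8x + (24) = 0  =>  x = -3
df/dy = 2y + (-8) = 0  =>  y = 4
f(-3, 4) = 4*(-3)^2 + 1*(4)^2 + 24*(-3) + -8*(4) + 54 = 2
Hessian is diagonal with entries 8, 2 > 0, so this is a minimum.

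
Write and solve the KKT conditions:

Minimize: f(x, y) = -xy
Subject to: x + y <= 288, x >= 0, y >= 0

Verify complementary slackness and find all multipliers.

Problem: min -xy s.t. x + y <= 288 (multiplier lambda), x >= 0 (mu_x), y >= 0 (mu_y)
KKT stationarity: -y + lambda - mu_x = 0, -x + lambda - mu_y = 0, with lambda, mu_x, mu_y >= 0
Complementary slackness: lambda*(x + y - 288) = 0, mu_x*x = 0, mu_y*y = 0
If lambda = 0: y = -mu_x <= 0 and x = -mu_y <= 0 force x = y = 0 with f = 0; but x = y = 144 is feasible with f = -20736 < 0, so this is not the minimum. Hence lambda > 0 and x + y = 288.
Try x > 0, y > 0 (so mu_x = mu_y = 0): y = lambda, x = lambda => x = y = lambda
x + y = 288 => 2*lambda = 288 => lambda = 144
x* = y* = 144 > 0, consistent with mu_x = mu_y = 0.
(Any feasible point with x = 0 or y = 0 has f = 0 > -20736, so the minimum is not on those boundaries.)
min(-xy) = -20736 (i.e. max xy = 20736)
Multipliers: lambda = 144, mu_x = 0, mu_y = 0
Complementary slackness: lambda*(x + y - 288) = 144*(144 + 144 - 288) = 0, mu_x*x = 0*144 = 0, mu_y*y = 0*144 = 0. Satisfied.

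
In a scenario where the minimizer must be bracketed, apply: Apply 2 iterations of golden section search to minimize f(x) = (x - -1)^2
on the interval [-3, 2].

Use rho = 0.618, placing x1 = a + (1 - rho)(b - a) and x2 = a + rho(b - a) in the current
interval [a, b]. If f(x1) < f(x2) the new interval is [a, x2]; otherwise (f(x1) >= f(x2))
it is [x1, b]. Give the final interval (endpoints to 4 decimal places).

Golden section search for min of f(x) = (x - -1)^2 on [-3, 2].
Each step: x1 = a + (1 - rho)(b - a), x2 = a + rho(b - a); if f(x1) < f(x2) keep [a, x2], otherwise keep [x1, b].
Step 1: [-3.0000, 2.0000], x1=-1.0900 (f=0.0081), x2=0.0900 (f=1.1881); f(x1) < f(x2) => keep [-3.0000, 0.0900]
Step 2: [-3.0000, 0.0900], x1=-1.8196 (f=0.6718), x2=-1.0904 (f=0.0082); f(x1) > f(x2) => keep [-1.8196, 0.0900]
Final interval: [-1.8196, 0.0900]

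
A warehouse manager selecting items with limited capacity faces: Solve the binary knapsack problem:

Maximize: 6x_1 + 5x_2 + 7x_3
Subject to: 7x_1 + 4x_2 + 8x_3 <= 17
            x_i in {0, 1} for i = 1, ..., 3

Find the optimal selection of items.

Items: item 1 (v=6, w=7), item 2 (v=5, w=4), item 3 (v=7, w=8)
Capacity: 17
Checking all 8 subsets (w = total weight, v = total value):
  {}: w = 0, v = 0
  {1}: w = 7, v = 6
  {2}: w = 4, v = 5
  {3}: w = 8, v = 7
  {1, 2}: w = 11, v = 11
  {1, 3}: w = 15, v = 13
  {2, 3}: w = 12, v = 12
  {1, 2, 3}: w = 19 > 17, infeasible
Best feasible subset: items [1, 3]
Total weight: 15 <= 17, total value: 13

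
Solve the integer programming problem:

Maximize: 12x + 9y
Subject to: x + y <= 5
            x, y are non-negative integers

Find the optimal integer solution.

Objective: 12x + 9y, constraint: x + y <= 5
Coefficient of x is 12 >= coefficient of y is 9, so allocate the entire budget to x.
Optimal: x = 5, y = 0, value = 60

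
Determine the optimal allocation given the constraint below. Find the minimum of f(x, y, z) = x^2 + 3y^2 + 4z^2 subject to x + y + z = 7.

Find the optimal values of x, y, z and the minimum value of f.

Using Lagrange multipliers on f = x^2 + 3y^2 + 4z^2 with constraint x + y + z = 7:
Conditions: 2*1*x = lambda, 2*3*y = lambda, 2*4*z = lambda
So x = lambda/2, y = lambda/6, z = lambda/8
Substituting into constraint: lambda * (19/24) = 7
lambda = 168/19
x = 84/19, y = 28/19, z = 21/19
Minimum value = 588/19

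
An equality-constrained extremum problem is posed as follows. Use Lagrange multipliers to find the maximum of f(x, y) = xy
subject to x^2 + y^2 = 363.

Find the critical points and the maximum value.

Lagrange conditions: y = 2*lambda*x and x = 2*lambda*y
If x = 0 then y = 0, violating the constraint, so x, y != 0.
Dividing: y/x = x/y => x^2 = y^2 => y = x or y = -x
Constraint: 2x^2 = 363 => x^2 = 363/2 => x = +/-sqrt(363/2)
Critical points: (sqrt(363/2), sqrt(363/2)), (-sqrt(363/2), -sqrt(363/2)), (sqrt(363/2), -sqrt(363/2)), (-sqrt(363/2), sqrt(363/2))
  y = x:  xy = x^2 = 363/2  at (sqrt(363/2), sqrt(363/2)) and (-sqrt(363/2), -sqrt(363/2))
  y = -x: xy = -x^2 = -363/2 at (sqrt(363/2), -sqrt(363/2)) and (-sqrt(363/2), sqrt(363/2))
Maximum xy = 363/2 at (sqrt(363/2), sqrt(363/2)) and (-sqrt(363/2), -sqrt(363/2))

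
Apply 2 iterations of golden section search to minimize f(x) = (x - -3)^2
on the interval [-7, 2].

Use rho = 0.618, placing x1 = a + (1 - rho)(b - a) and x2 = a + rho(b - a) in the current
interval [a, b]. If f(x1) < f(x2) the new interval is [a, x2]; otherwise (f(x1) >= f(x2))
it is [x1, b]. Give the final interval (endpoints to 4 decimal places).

Golden section search for min of f(x) = (x - -3)^2 on [-7, 2].
Each step: x1 = a + (1 - rho)(b - a), x2 = a + rho(b - a); if f(x1) < f(x2) keep [a, x2], otherwise keep [x1, b].
Step 1: [-7.0000, 2.0000], x1=-3.5620 (f=0.3158), x2=-1.4380 (f=2.4398); f(x1) < f(x2) => keep [-7.0000, -1.4380]
Step 2: [-7.0000, -1.4380], x1=-4.8753 (f=3.5168), x2=-3.5627 (f=0.3166); f(x1) > f(x2) => keep [-4.8753, -1.4380]
Final interval: [-4.8753, -1.4380]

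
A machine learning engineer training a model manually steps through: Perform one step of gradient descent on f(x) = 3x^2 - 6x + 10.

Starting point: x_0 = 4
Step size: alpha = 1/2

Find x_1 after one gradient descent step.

f(x) = 3x^2 - 6x + 10
f'(x) = 6x - 6
f'(4) = 6*4 + (-6) = 18
x_1 = x_0 - alpha * f'(x_0) = 4 - 1/2 * 18 = -5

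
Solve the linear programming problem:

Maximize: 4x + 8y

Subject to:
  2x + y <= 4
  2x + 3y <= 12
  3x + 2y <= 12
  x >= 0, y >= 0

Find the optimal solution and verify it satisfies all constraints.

Feasible vertices: (0, 0), (0, 4), (2, 0)
Objective 4x + 8y at each vertex:
  (0, 0): 0
  (0, 4): 32
  (2, 0): 8
Maximum is 32 at (0, 4).
Verify constraints at (x, y) = (0, 4):
  2*0 + 1*4 = 4 <= 4 (active)
  2*0 + 3*4 = 12 <= 12 (active)
  3*0 + 2*4 = 8 <= 12
  x = 0 >= 0, y = 4 >= 0. All constraints satisfied.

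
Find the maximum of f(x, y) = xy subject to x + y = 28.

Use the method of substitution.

Substitute y = 28 - x into f(x,y) = xy:
g(x) = x(28 - x) = 28x - x^2
g'(x) = 28 - 2x = 0  =>  x = 14
y = 28 - 14 = 14
Maximum value = 14 * 14 = 196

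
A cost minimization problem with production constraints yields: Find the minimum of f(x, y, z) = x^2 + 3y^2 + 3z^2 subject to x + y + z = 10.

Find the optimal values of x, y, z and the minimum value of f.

Using Lagrange multipliers on f = x^2 + 3y^2 + 3z^2 with constraint x + y + z = 10:
Conditions: 2*1*x = lambda, 2*3*y = lambda, 2*3*z = lambda
So x = lambda/2, y = lambda/6, z = lambda/6
Substituting into constraint: lambda * (5/6) = 10
lambda = 12
x = 6, y = 2, z = 2
Minimum value = 60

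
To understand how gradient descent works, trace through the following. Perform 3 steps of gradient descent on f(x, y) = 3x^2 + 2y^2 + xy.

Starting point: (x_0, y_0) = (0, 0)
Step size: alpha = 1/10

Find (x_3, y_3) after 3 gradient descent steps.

f(x,y) = 3x^2 + 2y^2 + xy
grad_x = 6x + 1y, grad_y = 4y + 1x
Step 1: grad = (0, 0), (0, 0)
Step 2: grad = (0, 0), (0, 0)
Step 3: grad = (0, 0), (0, 0)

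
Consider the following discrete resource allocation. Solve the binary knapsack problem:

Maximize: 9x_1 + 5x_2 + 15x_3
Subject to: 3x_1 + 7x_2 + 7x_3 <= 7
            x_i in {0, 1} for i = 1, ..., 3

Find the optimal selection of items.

Items: item 1 (v=9, w=3), item 2 (v=5, w=7), item 3 (v=15, w=7)
Capacity: 7
Checking all 8 subsets (w = total weight, v = total value):
  {}: w = 0, v = 0
  {1}: w = 3, v = 9
  {2}: w = 7, v = 5
  {3}: w = 7, v = 15
  {1, 2}: w = 10 > 7, infeasible
  {1, 3}: w = 10 > 7, infeasible
  {2, 3}: w = 14 > 7, infeasible
  {1, 2, 3}: w = 17 > 7, infeasible
Best feasible subset: items [3]
Total weight: 7 <= 7, total value: 15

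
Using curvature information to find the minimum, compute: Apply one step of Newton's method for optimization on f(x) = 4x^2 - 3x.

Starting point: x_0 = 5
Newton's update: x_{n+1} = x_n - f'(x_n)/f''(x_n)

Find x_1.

f(x) = 4x^2 - 3x
f'(x) = 8x + (-3), f''(x) = 8
Newton step: x_1 = x_0 - f'(x_0)/f''(x_0)
f'(5) = 37
x_1 = 5 - 37/8 = 3/8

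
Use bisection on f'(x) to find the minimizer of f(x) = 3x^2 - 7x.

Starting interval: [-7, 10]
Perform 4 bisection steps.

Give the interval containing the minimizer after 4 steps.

Finding critical point of f(x) = 3x^2 - 7x using bisection on f'(x) = 6x + -7.
f'(x) = 0 when x = 7/6.
Starting interval: [-7, 10]
Step 1: mid = 3/2, f'(mid) = 2, new interval = [-7, 3/2]
Step 2: mid = -11/4, f'(mid) = -47/2, new interval = [-11/4, 3/2]
Step 3: mid = -5/8, f'(mid) = -43/4, new interval = [-5/8, 3/2]
Step 4: mid = 7/16, f'(mid) = -35/8, new interval = [7/16, 3/2]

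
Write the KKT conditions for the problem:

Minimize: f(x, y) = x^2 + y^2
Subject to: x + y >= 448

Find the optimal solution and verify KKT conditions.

KKT conditions for min x^2 + y^2 s.t. x + y >= 448:
Stationarity: 2x = mu, 2y = mu
So x = y = mu/2.
Complementary slackness: mu*(x + y - 448) = 0
Primal feasibility: x + y >= 448; dual feasibility: mu >= 0
If mu = 0 then x = y = 0, but 0 + 0 < 448 is infeasible, so the constraint is active.
Constraint active: x + y = 2*(mu/2) = 448 => mu = 448
x = y = 224, f = 100352
Verify: stationarity 2*224 = 448 = mu; primal 224 + 224 = 448 >= 448; dual mu = 448 >= 0; complementary slackness 448*(448 - 448) = 0. All KKT conditions hold.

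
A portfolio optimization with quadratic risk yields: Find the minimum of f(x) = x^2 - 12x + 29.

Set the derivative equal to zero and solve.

f(x) = x^2 - 12x + 29
f'(x) = 2x + (-12) = 0
x = 12/2 = 6
f(6) = -7
Since f''(x) = 2 > 0, this is a minimum.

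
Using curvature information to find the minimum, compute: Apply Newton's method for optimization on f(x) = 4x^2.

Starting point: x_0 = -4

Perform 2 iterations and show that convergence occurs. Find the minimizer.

f(x) = 4x^2, f'(x) = 8x + (0), f''(x) = 8
Step 1: f'(-4) = -32, x_1 = -4 - -32/8 = 0
Step 2: f'(0) = 0, x_2 = 0 (converged)
Newton's method converges in 1 step for quadratics.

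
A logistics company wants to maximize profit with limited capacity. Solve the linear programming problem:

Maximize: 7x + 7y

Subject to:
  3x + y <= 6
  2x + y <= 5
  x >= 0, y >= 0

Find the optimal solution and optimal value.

Feasible vertices: (0, 0), (0, 5), (1, 3), (2, 0)
Objective 7x + 7y at each:
  (0, 0): 0
  (0, 5): 35
  (1, 3): 28
  (2, 0): 14
Maximum is 35 at (0, 5).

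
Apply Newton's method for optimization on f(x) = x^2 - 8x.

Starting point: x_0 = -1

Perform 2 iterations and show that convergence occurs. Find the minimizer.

f(x) = x^2 - 8x, f'(x) = 2x + (-8), f''(x) = 2
Step 1: f'(-1) = -10, x_1 = -1 - -10/2 = 4
Step 2: f'(4) = 0, x_2 = 4 (converged)
Newton's method converges in 1 step for quadratics.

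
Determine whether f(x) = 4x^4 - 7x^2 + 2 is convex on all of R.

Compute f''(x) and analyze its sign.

f(x) = 4x^4 - 7x^2 + 2
f'(x) = 16x^3 + -14x
f''(x) = 48x^2 + -14
f''(0) = -14 < 0, so not convex near x = 0
Therefore, f is not globally convex on R.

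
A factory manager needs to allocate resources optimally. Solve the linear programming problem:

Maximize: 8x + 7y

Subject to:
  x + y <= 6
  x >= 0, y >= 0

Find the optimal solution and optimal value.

The feasible region has vertices at [(0, 0), (6, 0), (0, 6)].
Checking objective 8x + 7y at each vertex:
  (0, 0): 8*0 + 7*0 = 0
  (6, 0): 8*6 + 7*0 = 48
  (0, 6): 8*0 + 7*6 = 42
Maximum is 48 at (6, 0).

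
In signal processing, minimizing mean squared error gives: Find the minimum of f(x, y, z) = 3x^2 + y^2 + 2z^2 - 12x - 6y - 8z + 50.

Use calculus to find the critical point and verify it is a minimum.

f(x,y,z) = 3x^2 + y^2 + 2z^2 - 12x - 6y - 8z + 50
df/dx = 6x + (-12) = 0 => x = 2
df/dy = 2y + (-6) = 0 => y = 3
df/dz = 4z + (-8) = 0 => z = 2
f(2,3,2) = 3*(2)^2 + 1*(3)^2 + 2*(2)^2 + -12*(2) + -6*(3) + -8*(2) + 50 = 21
Hessian is diagonal with entries 6, 2, 4 > 0, confirmed minimum.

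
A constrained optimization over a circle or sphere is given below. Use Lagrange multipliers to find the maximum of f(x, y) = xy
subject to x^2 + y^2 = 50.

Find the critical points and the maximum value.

Lagrange conditions: y = 2*lambda*x and x = 2*lambda*y
If x = 0 then y = 0, violating the constraint, so x, y != 0.
Dividing: y/x = x/y => x^2 = y^2 => y = x or y = -x
Constraint: 2x^2 = 50 => x^2 = 25 => x = +/-5
Critical points: (5, 5), (-5, -5), (5, -5), (-5, 5)
  y = x:  xy = x^2 = 25  at (5, 5) and (-5, -5)
  y = -x: xy = -x^2 = -25 at (5, -5) and (-5, 5)
Maximum xy = 25 at (5, 5) and (-5, -5)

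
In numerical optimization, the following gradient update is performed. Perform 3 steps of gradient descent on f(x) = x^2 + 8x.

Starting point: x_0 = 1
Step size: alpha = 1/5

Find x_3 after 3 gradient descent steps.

f(x) = x^2 + 8x, f'(x) = 2x + (8)
Step 1: f'(1) = 10, x_1 = 1 - 1/5 * 10 = -1
Step 2: f'(-1) = 6, x_2 = -1 - 1/5 * 6 = -11/5
Step 3: f'(-11/5) = 18/5, x_3 = -11/5 - 1/5 * 18/5 = -73/25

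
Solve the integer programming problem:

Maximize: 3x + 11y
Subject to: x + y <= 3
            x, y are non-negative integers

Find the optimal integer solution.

Objective: 3x + 11y, constraint: x + y <= 3
Coefficient of y is 11 > coefficient of x is 3, so allocate the entire budget to y.
Optimal: x = 0, y = 3, value = 33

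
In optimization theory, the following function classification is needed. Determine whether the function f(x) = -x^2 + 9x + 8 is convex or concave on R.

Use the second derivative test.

f(x) = -x^2 + 9x + 8
f'(x) = -2x + 9
f''(x) = -2
Since f''(x) = -2 < 0 for all x, f is concave on R.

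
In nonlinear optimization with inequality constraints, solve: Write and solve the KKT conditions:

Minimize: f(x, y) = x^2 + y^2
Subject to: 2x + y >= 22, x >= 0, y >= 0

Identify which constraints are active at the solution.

KKT conditions for min x^2 + y^2 s.t. 2x + 1y >= 22, x >= 0, y >= 0:
Stationarity: 2x = mu*2 + mu_x, 2y = mu*1 + mu_y, with mu, mu_x, mu_y >= 0
Complementary slackness: mu*(2x + y - 22) = 0, mu_x*x = 0, mu_y*y = 0
(0, 0) is infeasible (2*0 + 1*0 < 22), so if mu = 0 stationarity would force x = mu_x/2 >= 0, y = mu_y/2 >= 0 with mu_x*x = mu_y*y = 0, i.e. x = y = 0: contradiction. Hence mu > 0 and 2x + y = 22 is active.
Try x > 0, y > 0 (so mu_x = mu_y = 0): x = 2*mu/2, y = 1*mu/2
Substitute: 2*(2*mu/2) + 1*(1*mu/2) = 22
  mu*5/2 = 22 => mu = 44/5
x* = 44/5 > 0, y* = 22/5 > 0, consistent with mu_x = mu_y = 0.
f is convex and the constraints are linear, so this KKT point is the global minimum.
f* = 484/5
Active constraints: 2x + y >= 22 (holds with equality, mu = 44/5 > 0); x >= 0 and y >= 0 are inactive (mu_x = mu_y = 0).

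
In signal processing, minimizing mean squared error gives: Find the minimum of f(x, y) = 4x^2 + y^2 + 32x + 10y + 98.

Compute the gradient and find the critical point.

f(x,y) = 4x^2 + y^2 + 32x + 10y + 98
df/dx = 8x + (32) = 0  =>  x = -4
df/dy = 2y + (10) = 0  =>  y = -5
f(-4, -5) = 4*(-4)^2 + 1*(-5)^2 + 32*(-4) + 10*(-5) + 98 = 9
Hessian is diagonal with entries 8, 2 > 0, so this is a minimum.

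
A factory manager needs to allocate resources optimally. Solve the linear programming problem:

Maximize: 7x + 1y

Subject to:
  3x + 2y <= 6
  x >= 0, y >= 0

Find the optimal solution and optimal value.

The feasible region has vertices at [(0, 0), (2, 0), (0, 3)].
Checking objective 7x + 1y at each vertex:
  (0, 0): 7*0 + 1*0 = 0
  (2, 0): 7*2 + 1*0 = 14
  (0, 3): 7*0 + 1*3 = 3
Maximum is 14 at (2, 0).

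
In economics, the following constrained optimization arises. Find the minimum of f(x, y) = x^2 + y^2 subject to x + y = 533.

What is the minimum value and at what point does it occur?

Substitute y = 533 - x into f(x,y) = x^2 + y^2:
g(x) = x^2 + (533 - x)^2 = 2x^2 - 1066x + 284089
g'(x) = 4x - 1066 = 0  =>  x = 533/2
y = 533 - 533/2 = 533/2
Minimum value = (533/2)^2 + (533/2)^2 = 284089/2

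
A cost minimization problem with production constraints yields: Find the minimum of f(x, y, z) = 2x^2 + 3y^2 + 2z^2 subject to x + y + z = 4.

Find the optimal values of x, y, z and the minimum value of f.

Using Lagrange multipliers on f = 2x^2 + 3y^2 + 2z^2 with constraint x + y + z = 4:
Conditions: 2*2*x = lambda, 2*3*y = lambda, 2*2*z = lambda
So x = lambda/4, y = lambda/6, z = lambda/4
Substituting into constraint: lambda * (2/3) = 4
lambda = 6
x = 3/2, y = 1, z = 3/2
Minimum value = 12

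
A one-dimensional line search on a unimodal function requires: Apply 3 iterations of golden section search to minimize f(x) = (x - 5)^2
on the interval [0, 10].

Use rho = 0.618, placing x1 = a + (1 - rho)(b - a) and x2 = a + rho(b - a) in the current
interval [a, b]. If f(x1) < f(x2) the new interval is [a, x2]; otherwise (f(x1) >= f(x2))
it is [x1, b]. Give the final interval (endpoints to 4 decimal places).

Golden section search for min of f(x) = (x - 5)^2 on [0, 10].
Each step: x1 = a + (1 - rho)(b - a), x2 = a + rho(b - a); if f(x1) < f(x2) keep [a, x2], otherwise keep [x1, b].
Step 1: [0.0000, 10.0000], x1=3.8200 (f=1.3924), x2=6.1800 (f=1.3924); f(x1) = f(x2) (tie, not '<') => keep [3.8200, 10.0000]
Step 2: [3.8200, 10.0000], x1=6.1808 (f=1.3942), x2=7.6392 (f=6.9656); f(x1) < f(x2) => keep [3.8200, 7.6392]
Step 3: [3.8200, 7.6392], x1=5.2789 (f=0.0778), x2=6.1803 (f=1.3931); f(x1) < f(x2) => keep [3.8200, 6.1803]
Final interval: [3.8200, 6.1803]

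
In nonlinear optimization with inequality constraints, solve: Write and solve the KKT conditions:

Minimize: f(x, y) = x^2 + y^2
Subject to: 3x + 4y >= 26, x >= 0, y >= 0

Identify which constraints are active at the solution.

KKT conditions for min x^2 + y^2 s.t. 3x + 4y >= 26, x >= 0, y >= 0:
Stationarity: 2x = mu*3 + mu_x, 2y = mu*4 + mu_y, with mu, mu_x, mu_y >= 0
Complementary slackness: mu*(3x + 4y - 26) = 0, mu_x*x = 0, mu_y*y = 0
(0, 0) is infeasible (3*0 + 4*0 < 26), so if mu = 0 stationarity would force x = mu_x/2 >= 0, y = mu_y/2 >= 0 with mu_x*x = mu_y*y = 0, i.e. x = y = 0: contradiction. Hence mu > 0 and 3x + 4y = 26 is active.
Try x > 0, y > 0 (so mu_x = mu_y = 0): x = 3*mu/2, y = 4*mu/2
Substitute: 3*(3*mu/2) + 4*(4*mu/2) = 26
  mu*25/2 = 26 => mu = 52/25
x* = 78/25 > 0, y* = 104/25 > 0, consistent with mu_x = mu_y = 0.
f is convex and the constraints are linear, so this KKT point is the global minimum.
f* = 676/25
Active constraints: 3x + 4y >= 26 (holds with equality, mu = 52/25 > 0); x >= 0 and y >= 0 are inactive (mu_x = mu_y = 0).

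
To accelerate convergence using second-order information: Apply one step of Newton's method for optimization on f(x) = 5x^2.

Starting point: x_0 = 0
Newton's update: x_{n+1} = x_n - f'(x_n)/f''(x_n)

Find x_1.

f(x) = 5x^2
f'(x) = 10x + (0), f''(x) = 10
Newton step: x_1 = x_0 - f'(x_0)/f''(x_0)
f'(0) = 0
x_1 = 0 - 0/10 = 0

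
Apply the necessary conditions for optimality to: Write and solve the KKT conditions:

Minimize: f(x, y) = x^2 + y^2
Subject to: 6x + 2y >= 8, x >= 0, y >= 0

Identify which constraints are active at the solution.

KKT conditions for min x^2 + y^2 s.t. 6x + 2y >= 8, x >= 0, y >= 0:
Stationarity: 2x = mu*6 + mu_x, 2y = mu*2 + mu_y, with mu, mu_x, mu_y >= 0
Complementary slackness: mu*(6x + 2y - 8) = 0, mu_x*x = 0, mu_y*y = 0
(0, 0) is infeasible (6*0 + 2*0 < 8), so if mu = 0 stationarity would force x = mu_x/2 >= 0, y = mu_y/2 >= 0 with mu_x*x = mu_y*y = 0, i.e. x = y = 0: contradiction. Hence mu > 0 and 6x + 2y = 8 is active.
Try x > 0, y > 0 (so mu_x = mu_y = 0): x = 6*mu/2, y = 2*mu/2
Substitute: 6*(6*mu/2) + 2*(2*mu/2) = 8
  mu*40/2 = 8 => mu = 2/5
x* = 6/5 > 0, y* = 2/5 > 0, consistent with mu_x = mu_y = 0.
f is convex and the constraints are linear, so this KKT point is the global minimum.
f* = 8/5
Active constraints: 6x + 2y >= 8 (holds with equality, mu = 2/5 > 0); x >= 0 and y >= 0 are inactive (mu_x = mu_y = 0).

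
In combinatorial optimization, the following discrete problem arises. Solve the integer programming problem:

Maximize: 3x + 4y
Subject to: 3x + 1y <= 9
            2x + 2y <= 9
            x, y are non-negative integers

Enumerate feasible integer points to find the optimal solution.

Constraint 1: 3x + 1y <= 9
Constraint 2: 2x + 2y <= 9
Feasible x range (need y >= 0): 0 <= x <= min(9/3, 9/2) => x in {0, ..., 3}.
Enumerate feasible integer points row by row (the coefficient of y is 4 > 0, so for each x the largest feasible y gives the best value):
  x = 0: y <= min((9 - 3*0)/1, (9 - 2*0)/2) => y in {0, ..., 4}; best 3*0 + 4*4 = 16
  x = 1: y <= min((9 - 3*1)/1, (9 - 2*1)/2) => y in {0, ..., 3}; best 3*1 + 4*3 = 15
  x = 2: y <= min((9 - 3*2)/1, (9 - 2*2)/2) => y in {0, ..., 2}; best 3*2 + 4*2 = 14
  x = 3: y <= min((9 - 3*3)/1, (9 - 2*3)/2) => y in {0}; best 3*3 + 4*0 = 9
The maximum 3x + 4y = 16 is achieved at x = 0, y = 4.
Check: 3*0 + 1*4 = 4 <= 9 and 2*0 + 2*4 = 8 <= 9.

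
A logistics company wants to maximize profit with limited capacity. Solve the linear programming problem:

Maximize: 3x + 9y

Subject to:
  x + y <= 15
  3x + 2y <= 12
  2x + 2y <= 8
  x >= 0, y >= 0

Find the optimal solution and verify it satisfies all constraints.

Feasible vertices: (0, 0), (0, 4), (4, 0)
Objective 3x + 9y at each vertex:
  (0, 0): 0
  (0, 4): 36
  (4, 0): 12
Maximum is 36 at (0, 4).
Verify constraints at (x, y) = (0, 4):
  1*0 + 1*4 = 4 <= 15
  3*0 + 2*4 = 8 <= 12
  2*0 + 2*4 = 8 <= 8 (active)
  x = 0 >= 0, y = 4 >= 0. All constraints satisfied.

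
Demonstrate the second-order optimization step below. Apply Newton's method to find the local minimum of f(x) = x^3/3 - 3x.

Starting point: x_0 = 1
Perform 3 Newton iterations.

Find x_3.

f(x) = x^3/3 - 3x
f'(x) = x^2 - 3, f''(x) = 2x
Newton update: x_{n+1} = x_n - (x_n^2 - 3)/(2*x_n)
Step 1: x_0 = 1, f'=-2, f''=2, x_1 = 2
Step 2: x_1 = 2, f'=1, f''=4, x_2 = 7/4
Step 3: x_2 = 7/4, f'=1/16, f''=7/2, x_3 = 97/56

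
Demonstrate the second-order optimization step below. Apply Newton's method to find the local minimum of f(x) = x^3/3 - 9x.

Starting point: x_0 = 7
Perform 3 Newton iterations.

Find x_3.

f(x) = x^3/3 - 9x
f'(x) = x^2 - 9, f''(x) = 2x
Newton update: x_{n+1} = x_n - (x_n^2 - 9)/(2*x_n)
Step 1: x_0 = 7, f'=40, f''=14, x_1 = 29/7
Step 2: x_1 = 29/7, f'=400/49, f''=58/7, x_2 = 641/203
Step 3: x_2 = 641/203, f'=40000/41209, f''=1282/203, x_3 = 390881/130123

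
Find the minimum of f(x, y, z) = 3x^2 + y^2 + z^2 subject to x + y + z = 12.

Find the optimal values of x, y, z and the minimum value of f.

Using Lagrange multipliers on f = 3x^2 + y^2 + z^2 with constraint x + y + z = 12:
Conditions: 2*3*x = lambda, 2*1*y = lambda, 2*1*z = lambda
So x = lambda/6, y = lambda/2, z = lambda/2
Substituting into constraint: lambda * (7/6) = 12
lambda = 72/7
x = 12/7, y = 36/7, z = 36/7
Minimum value = 432/7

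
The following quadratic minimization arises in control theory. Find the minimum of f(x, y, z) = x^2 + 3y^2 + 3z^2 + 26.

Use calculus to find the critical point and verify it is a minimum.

f(x,y,z) = x^2 + 3y^2 + 3z^2 + 26
df/dx = 2x + (0) = 0 => x = 0
df/dy = 6y + (0) = 0 => y = 0
df/dz = 6z + (0) = 0 => z = 0
f(0,0,0) = 1*(0)^2 + 3*(0)^2 + 3*(0)^2 + 26 = 26
Hessian is diagonal with entries 2, 6, 6 > 0, confirmed minimum.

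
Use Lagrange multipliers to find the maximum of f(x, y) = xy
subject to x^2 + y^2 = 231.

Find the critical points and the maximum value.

Lagrange conditions: y = 2*lambda*x and x = 2*lambda*y
If x = 0 then y = 0, violating the constraint, so x, y != 0.
Dividing: y/x = x/y => x^2 = y^2 => y = x or y = -x
Constraint: 2x^2 = 231 => x^2 = 231/2 => x = +/-sqrt(231/2)
Critical points: (sqrt(231/2), sqrt(231/2)), (-sqrt(231/2), -sqrt(231/2)), (sqrt(231/2), -sqrt(231/2)), (-sqrt(231/2), sqrt(231/2))
  y = x:  xy = x^2 = 231/2  at (sqrt(231/2), sqrt(231/2)) and (-sqrt(231/2), -sqrt(231/2))
  y = -x: xy = -x^2 = -231/2 at (sqrt(231/2), -sqrt(231/2)) and (-sqrt(231/2), sqrt(231/2))
Maximum xy = 231/2 at (sqrt(231/2), sqrt(231/2)) and (-sqrt(231/2), -sqrt(231/2))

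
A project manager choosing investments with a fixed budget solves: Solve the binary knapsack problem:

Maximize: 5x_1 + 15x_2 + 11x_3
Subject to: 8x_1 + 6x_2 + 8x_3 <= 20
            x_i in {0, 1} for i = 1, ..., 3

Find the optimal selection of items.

Items: item 1 (v=5, w=8), item 2 (v=15, w=6), item 3 (v=11, w=8)
Capacity: 20
Checking all 8 subsets (w = total weight, v = total value):
  {}: w = 0, v = 0
  {1}: w = 8, v = 5
  {2}: w = 6, v = 15
  {3}: w = 8, v = 11
  {1, 2}: w = 14, v = 20
  {1, 3}: w = 16, v = 16
  {2, 3}: w = 14, v = 26
  {1, 2, 3}: w = 22 > 20, infeasible
Best feasible subset: items [2, 3]
Total weight: 14 <= 20, total value: 26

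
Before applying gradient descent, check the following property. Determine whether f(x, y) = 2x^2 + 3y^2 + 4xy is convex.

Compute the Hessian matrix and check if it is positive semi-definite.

f(x,y) = 2x^2 + 3y^2 + 4xy
Hessian H = [[4, 4], [4, 6]]
trace(H) = 10, det(H) = 8
Eigenvalues: (10 +/- sqrt(68)) / 2 = 9.123, 0.8769
Since both eigenvalues > 0, f is convex.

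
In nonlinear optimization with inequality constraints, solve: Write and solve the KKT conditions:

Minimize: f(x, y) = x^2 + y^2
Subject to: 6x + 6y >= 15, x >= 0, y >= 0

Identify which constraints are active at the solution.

KKT conditions for min x^2 + y^2 s.t. 6x + 6y >= 15, x >= 0, y >= 0:
Stationarity: 2x = mu*6 + mu_x, 2y = mu*6 + mu_y, with mu, mu_x, mu_y >= 0
Complementary slackness: mu*(6x + 6y - 15) = 0, mu_x*x = 0, mu_y*y = 0
(0, 0) is infeasible (6*0 + 6*0 < 15), so if mu = 0 stationarity would force x = mu_x/2 >= 0, y = mu_y/2 >= 0 with mu_x*x = mu_y*y = 0, i.e. x = y = 0: contradiction. Hence mu > 0 and 6x + 6y = 15 is active.
Try x > 0, y > 0 (so mu_x = mu_y = 0): x = 6*mu/2, y = 6*mu/2
Substitute: 6*(6*mu/2) + 6*(6*mu/2) = 15
  mu*72/2 = 15 => mu = 5/12
x* = 5/4 > 0, y* = 5/4 > 0, consistent with mu_x = mu_y = 0.
f is convex and the constraints are linear, so this KKT point is the global minimum.
f* = 25/8
Active constraints: 6x + 6y >= 15 (holds with equality, mu = 5/12 > 0); x >= 0 and y >= 0 are inactive (mu_x = mu_y = 0).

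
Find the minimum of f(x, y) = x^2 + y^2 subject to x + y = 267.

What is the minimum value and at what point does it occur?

Substitute y = 267 - x into f(x,y) = x^2 + y^2:
g(x) = x^2 + (267 - x)^2 = 2x^2 - 534x + 71289
g'(x) = 4x - 534 = 0  =>  x = 267/2
y = 267 - 267/2 = 267/2
Minimum value = (267/2)^2 + (267/2)^2 = 71289/2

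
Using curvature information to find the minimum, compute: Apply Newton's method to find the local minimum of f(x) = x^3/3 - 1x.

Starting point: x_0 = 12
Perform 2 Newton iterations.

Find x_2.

f(x) = x^3/3 - 1x
f'(x) = x^2 - 1, f''(x) = 2x
Newton update: x_{n+1} = x_n - (x_n^2 - 1)/(2*x_n)
Step 1: x_0 = 12, f'=143, f''=24, x_1 = 145/24
Step 2: x_1 = 145/24, f'=20449/576, f''=145/12, x_2 = 21601/6960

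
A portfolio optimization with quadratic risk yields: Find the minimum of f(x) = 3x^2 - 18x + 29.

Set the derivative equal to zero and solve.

f(x) = 3x^2 - 18x + 29
f'(x) = 6x + (-18) = 0
x = 18/6 = 3
f(3) = 2
Since f''(x) = 6 > 0, this is a minimum.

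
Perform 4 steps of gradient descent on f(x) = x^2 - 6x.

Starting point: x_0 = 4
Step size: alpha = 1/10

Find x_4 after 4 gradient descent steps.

f(x) = x^2 - 6x, f'(x) = 2x + (-6)
Step 1: f'(4) = 2, x_1 = 4 - 1/10 * 2 = 19/5
Step 2: f'(19/5) = 8/5, x_2 = 19/5 - 1/10 * 8/5 = 91/25
Step 3: f'(91/25) = 32/25, x_3 = 91/25 - 1/10 * 32/25 = 439/125
Step 4: f'(439/125) = 128/125, x_4 = 439/125 - 1/10 * 128/125 = 2131/625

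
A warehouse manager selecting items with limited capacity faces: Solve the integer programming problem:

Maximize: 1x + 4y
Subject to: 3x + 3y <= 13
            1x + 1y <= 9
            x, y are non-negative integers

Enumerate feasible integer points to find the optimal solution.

Constraint 1: 3x + 3y <= 13
Constraint 2: 1x + 1y <= 9
Feasible x range (need y >= 0): 0 <= x <= min(13/3, 9/1) => x in {0, ..., 4}.
Enumerate feasible integer points row by row (the coefficient of y is 4 > 0, so for each x the largest feasible y gives the best value):
  x = 0: y <= min((13 - 3*0)/3, (9 - 1*0)/1) => y in {0, ..., 4}; best 1*0 + 4*4 = 16
  x = 1: y <= min((13 - 3*1)/3, (9 - 1*1)/1) => y in {0, ..., 3}; best 1*1 + 4*3 = 13
  x = 2: y <= min((13 - 3*2)/3, (9 - 1*2)/1) => y in {0, ..., 2}; best 1*2 + 4*2 = 10
  x = 3: y <= min((13 - 3*3)/3, (9 - 1*3)/1) => y in {0, ..., 1}; best 1*3 + 4*1 = 7
  x = 4: y <= min((13 - 3*4)/3, (9 - 1*4)/1) => y in {0}; best 1*4 + 4*0 = 4
The maximum 1x + 4y = 16 is achieved at x = 0, y = 4.
Check: 3*0 + 3*4 = 12 <= 13 and 1*0 + 1*4 = 4 <= 9.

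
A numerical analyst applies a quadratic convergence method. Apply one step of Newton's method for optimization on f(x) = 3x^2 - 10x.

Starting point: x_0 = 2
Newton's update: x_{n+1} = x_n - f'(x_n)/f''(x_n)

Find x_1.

f(x) = 3x^2 - 10x
f'(x) = 6x + (-10), f''(x) = 6
Newton step: x_1 = x_0 - f'(x_0)/f''(x_0)
f'(2) = 2
x_1 = 2 - 2/6 = 5/3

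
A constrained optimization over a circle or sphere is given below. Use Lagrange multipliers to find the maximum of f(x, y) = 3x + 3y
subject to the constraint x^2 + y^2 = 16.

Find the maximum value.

Set up Lagrange conditions: grad f = lambda * grad g
  3 = 2*lambda*x
  3 = 2*lambda*y
From these: x/y = 3/3, so x = 3t, y = 3t for some t.
Substitute into constraint: (3t)^2 + (3t)^2 = 16
  t^2 * 18 = 16
  t = sqrt(16/18)
Maximum = 3*x + 3*y = (3^2 + 3^2)*t = 18 * sqrt(16/18) = sqrt(288)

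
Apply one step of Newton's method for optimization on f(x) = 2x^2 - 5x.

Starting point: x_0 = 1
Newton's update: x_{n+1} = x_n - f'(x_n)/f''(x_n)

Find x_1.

f(x) = 2x^2 - 5x
f'(x) = 4x + (-5), f''(x) = 4
Newton step: x_1 = x_0 - f'(x_0)/f''(x_0)
f'(1) = -1
x_1 = 1 - -1/4 = 5/4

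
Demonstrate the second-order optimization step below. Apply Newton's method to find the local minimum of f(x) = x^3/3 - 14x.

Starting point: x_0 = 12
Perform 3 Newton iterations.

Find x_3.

f(x) = x^3/3 - 14x
f'(x) = x^2 - 14, f''(x) = 2x
Newton update: x_{n+1} = x_n - (x_n^2 - 14)/(2*x_n)
Step 1: x_0 = 12, f'=130, f''=24, x_1 = 79/12
Step 2: x_1 = 79/12, f'=4225/144, f''=79/6, x_2 = 8257/1896
Step 3: x_2 = 8257/1896, f'=17850625/3594816, f''=8257/948, x_3 = 118505473/31310544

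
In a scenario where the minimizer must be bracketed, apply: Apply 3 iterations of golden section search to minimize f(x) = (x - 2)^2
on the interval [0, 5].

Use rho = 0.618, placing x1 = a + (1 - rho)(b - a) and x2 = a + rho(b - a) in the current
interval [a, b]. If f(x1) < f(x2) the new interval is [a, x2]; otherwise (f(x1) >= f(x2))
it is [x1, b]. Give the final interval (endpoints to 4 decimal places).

Golden section search for min of f(x) = (x - 2)^2 on [0, 5].
Each step: x1 = a + (1 - rho)(b - a), x2 = a + rho(b - a); if f(x1) < f(x2) keep [a, x2], otherwise keep [x1, b].
Step 1: [0.0000, 5.0000], x1=1.9100 (f=0.0081), x2=3.0900 (f=1.1881); f(x1) < f(x2) => keep [0.0000, 3.0900]
Step 2: [0.0000, 3.0900], x1=1.1804 (f=0.6718), x2=1.9096 (f=0.0082); f(x1) > f(x2) => keep [1.1804, 3.0900]
Step 3: [1.1804, 3.0900], x1=1.9099 (f=0.0081), x2=2.3605 (f=0.1300); f(x1) < f(x2) => keep [1.1804, 2.3605]
Final interval: [1.1804, 2.3605]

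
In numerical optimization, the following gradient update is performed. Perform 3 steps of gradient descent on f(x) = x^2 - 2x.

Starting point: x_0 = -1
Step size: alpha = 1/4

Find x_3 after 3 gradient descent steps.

f(x) = x^2 - 2x, f'(x) = 2x + (-2)
Step 1: f'(-1) = -4, x_1 = -1 - 1/4 * -4 = 0
Step 2: f'(0) = -2, x_2 = 0 - 1/4 * -2 = 1/2
Step 3: f'(1/2) = -1, x_3 = 1/2 - 1/4 * -1 = 3/4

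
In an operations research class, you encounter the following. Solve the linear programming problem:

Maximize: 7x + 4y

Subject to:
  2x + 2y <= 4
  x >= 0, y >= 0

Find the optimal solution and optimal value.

The feasible region has vertices at [(0, 0), (2, 0), (0, 2)].
Checking objective 7x + 4y at each vertex:
  (0, 0): 7*0 + 4*0 = 0
  (2, 0): 7*2 + 4*0 = 14
  (0, 2): 7*0 + 4*2 = 8
Maximum is 14 at (2, 0).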